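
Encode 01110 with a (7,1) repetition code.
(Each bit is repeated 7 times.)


Each bit -> 7 copies

00000001111111111111111111110000000


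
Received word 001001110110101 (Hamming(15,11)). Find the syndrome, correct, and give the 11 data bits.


Syndrome = 9: error at position 9

Data: 10111110101 (corrected bit 9)


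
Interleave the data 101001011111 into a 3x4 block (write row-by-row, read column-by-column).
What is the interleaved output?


Matrix:
  1010
  0101
  1111
Read columns: 101011101011

101011101011


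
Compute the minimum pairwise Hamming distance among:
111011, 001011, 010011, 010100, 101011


Comparing all pairs, minimum distance: 1
Can detect 0 errors, correct 0 errors

1


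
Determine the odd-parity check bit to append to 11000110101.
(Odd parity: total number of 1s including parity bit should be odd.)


Number of 1s in data: 6
Parity bit: 1

1


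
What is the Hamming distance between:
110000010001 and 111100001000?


XOR: 001100011001
Count of 1s: 5

5


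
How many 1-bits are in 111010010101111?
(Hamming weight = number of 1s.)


Counting 1s in 111010010101111

10


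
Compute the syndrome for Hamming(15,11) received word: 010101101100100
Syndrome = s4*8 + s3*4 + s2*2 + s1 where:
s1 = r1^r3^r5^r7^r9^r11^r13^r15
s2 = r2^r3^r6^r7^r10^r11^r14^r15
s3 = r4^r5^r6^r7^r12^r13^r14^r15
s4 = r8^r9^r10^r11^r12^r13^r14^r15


s1=1, s2=0, s3=0, s4=1

Syndrome = 9 (error at position 9)


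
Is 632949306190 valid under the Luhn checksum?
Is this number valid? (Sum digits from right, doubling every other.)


Luhn sum = 55
55 mod 10 = 5

Invalid (Luhn sum mod 10 = 5)


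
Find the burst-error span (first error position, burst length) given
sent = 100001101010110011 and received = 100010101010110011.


XOR: 000011000000000000

Burst at position 4, length 2


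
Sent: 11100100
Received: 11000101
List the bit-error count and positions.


XOR: 00100001

2 error(s) at position(s): 2, 7


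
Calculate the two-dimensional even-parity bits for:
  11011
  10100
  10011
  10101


Row parities: 0011
Column parities: 01001

Row P: 0011, Col P: 01001, Corner: 0


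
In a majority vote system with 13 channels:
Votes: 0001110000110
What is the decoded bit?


Ones: 5 out of 13
Threshold: 7

0 (5/13 voted 1)


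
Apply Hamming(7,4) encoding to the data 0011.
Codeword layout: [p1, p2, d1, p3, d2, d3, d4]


Parity bits: p1=1, p2=0, p3=0

1000011


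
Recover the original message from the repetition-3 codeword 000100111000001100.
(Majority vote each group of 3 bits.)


Groups: 000, 100, 111, 000, 001, 100
Majority votes: 001000

001000


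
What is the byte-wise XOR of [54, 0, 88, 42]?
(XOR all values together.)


XOR chain: 54 ^ 0 ^ 88 ^ 42 = 68

68


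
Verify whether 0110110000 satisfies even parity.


Number of 1s: 4

Yes, parity is correct (4 ones)


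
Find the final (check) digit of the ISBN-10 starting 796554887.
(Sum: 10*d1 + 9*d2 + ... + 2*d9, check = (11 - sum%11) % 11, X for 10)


Weighted sum: 354
354 mod 11 = 2

Check digit: 9


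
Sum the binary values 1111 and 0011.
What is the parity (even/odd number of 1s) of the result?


1111 = 15
0011 = 3
Sum = 18 = 10010
1s count = 2

even parity (2 ones in 10010)


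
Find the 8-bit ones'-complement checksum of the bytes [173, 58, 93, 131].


Sum = 455 mod 256 = 199
Complement = 56

56


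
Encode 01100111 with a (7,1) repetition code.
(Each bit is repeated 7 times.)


Each bit -> 7 copies

00000001111111111111100000000000000111111111111111111111


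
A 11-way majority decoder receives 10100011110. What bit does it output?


Ones: 6 out of 11
Threshold: 6

1 (6/11 voted 1)


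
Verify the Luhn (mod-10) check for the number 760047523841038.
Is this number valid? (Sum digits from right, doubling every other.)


Luhn sum = 58
58 mod 10 = 8

Invalid (Luhn sum mod 10 = 8)


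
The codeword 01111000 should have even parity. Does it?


Number of 1s: 4

Yes, parity is correct (4 ones)


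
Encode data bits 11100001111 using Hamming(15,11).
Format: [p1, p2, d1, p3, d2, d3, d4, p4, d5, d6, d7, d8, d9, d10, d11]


Parity bits: p1=0, p2=0, p3=0, p4=0

001011000001111


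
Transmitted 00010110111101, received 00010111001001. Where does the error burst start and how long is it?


XOR: 00000001110100

Burst at position 7, length 5


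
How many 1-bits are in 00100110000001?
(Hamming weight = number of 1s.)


Counting 1s in 00100110000001

4


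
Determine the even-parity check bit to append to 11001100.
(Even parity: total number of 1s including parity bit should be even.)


Number of 1s in data: 4
Parity bit: 0

0


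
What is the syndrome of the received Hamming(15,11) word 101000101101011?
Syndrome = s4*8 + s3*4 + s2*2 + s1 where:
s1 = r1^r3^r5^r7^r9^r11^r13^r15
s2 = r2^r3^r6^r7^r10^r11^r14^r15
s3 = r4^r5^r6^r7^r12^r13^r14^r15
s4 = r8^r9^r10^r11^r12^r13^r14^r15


s1=1, s2=1, s3=0, s4=1

Syndrome = 11 (error at position 11)


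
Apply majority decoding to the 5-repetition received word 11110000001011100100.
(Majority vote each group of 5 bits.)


Groups: 11110, 00000, 10111, 00100
Majority votes: 1010

1010


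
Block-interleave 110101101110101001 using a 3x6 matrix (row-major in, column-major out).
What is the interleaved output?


Matrix:
  110101
  101110
  101001
Read columns: 111100011110010101

111100011110010101


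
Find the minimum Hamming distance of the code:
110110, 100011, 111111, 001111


Comparing all pairs, minimum distance: 2
Can detect 1 errors, correct 0 errors

2


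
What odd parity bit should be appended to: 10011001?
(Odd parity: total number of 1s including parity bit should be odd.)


Number of 1s in data: 4
Parity bit: 1

1


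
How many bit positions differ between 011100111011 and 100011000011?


XOR: 111111111000
Count of 1s: 9

9


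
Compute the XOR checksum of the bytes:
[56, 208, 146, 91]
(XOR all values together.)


XOR chain: 56 ^ 208 ^ 146 ^ 91 = 33

33


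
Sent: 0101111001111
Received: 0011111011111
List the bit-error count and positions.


XOR: 0110000010000

3 error(s) at position(s): 1, 2, 8


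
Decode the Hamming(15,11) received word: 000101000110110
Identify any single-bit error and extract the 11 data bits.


Syndrome = 0: no error detected

Data: 00100110110 (no errors)


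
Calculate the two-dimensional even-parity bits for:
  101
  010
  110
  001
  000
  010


Row parities: 010101
Column parities: 010

Row P: 010101, Col P: 010, Corner: 1


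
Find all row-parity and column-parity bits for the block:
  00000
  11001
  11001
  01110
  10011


Row parities: 01111
Column parities: 11101

Row P: 01111, Col P: 11101, Corner: 0


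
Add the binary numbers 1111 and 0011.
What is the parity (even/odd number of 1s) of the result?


1111 = 15
0011 = 3
Sum = 18 = 10010
1s count = 2

even parity (2 ones in 10010)


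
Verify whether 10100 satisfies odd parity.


Number of 1s: 2

No, parity error (2 ones)


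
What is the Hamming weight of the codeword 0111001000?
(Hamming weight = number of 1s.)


Counting 1s in 0111001000

4


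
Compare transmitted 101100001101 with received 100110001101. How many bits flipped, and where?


XOR: 001010000000

2 error(s) at position(s): 2, 4


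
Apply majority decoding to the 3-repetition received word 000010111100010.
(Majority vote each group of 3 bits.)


Groups: 000, 010, 111, 100, 010
Majority votes: 00100

00100


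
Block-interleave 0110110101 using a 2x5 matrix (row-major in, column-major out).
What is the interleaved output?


Matrix:
  01101
  10101
Read columns: 0110110011

0110110011


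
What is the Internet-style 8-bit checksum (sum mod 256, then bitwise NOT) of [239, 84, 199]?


Sum = 522 mod 256 = 10
Complement = 245

245


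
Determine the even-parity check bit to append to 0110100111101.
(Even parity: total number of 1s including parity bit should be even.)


Number of 1s in data: 8
Parity bit: 0

0


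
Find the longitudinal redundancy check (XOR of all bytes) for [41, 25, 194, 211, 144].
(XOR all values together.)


XOR chain: 41 ^ 25 ^ 194 ^ 211 ^ 144 = 177

177


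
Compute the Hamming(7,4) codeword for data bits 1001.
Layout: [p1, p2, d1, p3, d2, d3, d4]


Parity bits: p1=0, p2=0, p3=1

0011001


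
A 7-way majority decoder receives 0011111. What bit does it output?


Ones: 5 out of 7
Threshold: 4

1 (5/7 voted 1)


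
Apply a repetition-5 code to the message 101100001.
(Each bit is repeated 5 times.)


Each bit -> 5 copies

111110000011111111110000000000000000000011111


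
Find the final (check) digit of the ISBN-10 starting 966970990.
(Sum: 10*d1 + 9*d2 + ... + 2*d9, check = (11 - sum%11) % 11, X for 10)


Weighted sum: 360
360 mod 11 = 8

Check digit: 3


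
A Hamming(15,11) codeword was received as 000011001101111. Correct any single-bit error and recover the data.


Syndrome = 0: no error detected

Data: 01101101111 (no errors)


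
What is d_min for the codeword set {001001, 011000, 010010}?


Comparing all pairs, minimum distance: 2
Can detect 1 errors, correct 0 errors

2


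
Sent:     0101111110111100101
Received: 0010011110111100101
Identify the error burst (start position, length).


XOR: 0111100000000000000

Burst at position 1, length 4


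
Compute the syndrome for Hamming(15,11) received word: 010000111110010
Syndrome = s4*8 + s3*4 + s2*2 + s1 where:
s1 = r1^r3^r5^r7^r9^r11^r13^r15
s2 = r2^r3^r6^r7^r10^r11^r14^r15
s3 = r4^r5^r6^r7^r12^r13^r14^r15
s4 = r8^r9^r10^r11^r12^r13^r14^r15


s1=1, s2=1, s3=0, s4=1

Syndrome = 11 (error at position 11)


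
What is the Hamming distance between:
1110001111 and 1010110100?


XOR: 0100111011
Count of 1s: 6

6


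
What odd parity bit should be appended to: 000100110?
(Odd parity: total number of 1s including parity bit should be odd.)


Number of 1s in data: 3
Parity bit: 0

0


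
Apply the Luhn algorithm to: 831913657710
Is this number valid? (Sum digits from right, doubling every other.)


Luhn sum = 48
48 mod 10 = 8

Invalid (Luhn sum mod 10 = 8)


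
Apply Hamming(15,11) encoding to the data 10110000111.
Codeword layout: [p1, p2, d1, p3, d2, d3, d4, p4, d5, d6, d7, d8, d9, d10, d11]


Parity bits: p1=0, p2=1, p3=1, p4=1

011101110000111


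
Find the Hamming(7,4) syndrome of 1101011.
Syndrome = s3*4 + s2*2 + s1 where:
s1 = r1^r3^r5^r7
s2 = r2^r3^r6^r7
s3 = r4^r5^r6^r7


s1=0, s2=1, s3=1

Syndrome = 6 (error at position 6)


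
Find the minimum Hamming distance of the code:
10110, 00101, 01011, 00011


Comparing all pairs, minimum distance: 1
Can detect 0 errors, correct 0 errors

1


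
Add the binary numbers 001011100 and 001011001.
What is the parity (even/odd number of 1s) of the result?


001011100 = 92
001011001 = 89
Sum = 181 = 10110101
1s count = 5

odd parity (5 ones in 10110101)


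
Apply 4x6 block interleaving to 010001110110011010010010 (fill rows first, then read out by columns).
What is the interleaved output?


Matrix:
  010001
  110110
  011010
  010010
Read columns: 010011110010010001111000

010011110010010001111000


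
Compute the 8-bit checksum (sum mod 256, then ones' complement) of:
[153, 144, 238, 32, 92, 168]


Sum = 827 mod 256 = 59
Complement = 196

196


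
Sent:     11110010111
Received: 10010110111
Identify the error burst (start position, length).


XOR: 01100100000

Burst at position 1, length 5


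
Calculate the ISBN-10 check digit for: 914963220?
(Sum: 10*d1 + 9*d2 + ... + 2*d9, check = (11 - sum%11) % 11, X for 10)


Weighted sum: 259
259 mod 11 = 6

Check digit: 5


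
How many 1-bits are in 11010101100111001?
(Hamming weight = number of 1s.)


Counting 1s in 11010101100111001

10


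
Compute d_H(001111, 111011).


XOR: 110100
Count of 1s: 3

3


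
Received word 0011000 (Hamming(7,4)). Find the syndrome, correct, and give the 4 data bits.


Syndrome = 7: error at position 7

Data: 1001 (corrected bit 7)


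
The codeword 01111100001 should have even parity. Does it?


Number of 1s: 6

Yes, parity is correct (6 ones)


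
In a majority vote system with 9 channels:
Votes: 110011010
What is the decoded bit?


Ones: 5 out of 9
Threshold: 5

1 (5/9 voted 1)


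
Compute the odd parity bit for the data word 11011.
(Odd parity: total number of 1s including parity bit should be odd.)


Number of 1s in data: 4
Parity bit: 1

1


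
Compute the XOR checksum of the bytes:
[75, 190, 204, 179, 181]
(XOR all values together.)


XOR chain: 75 ^ 190 ^ 204 ^ 179 ^ 181 = 63

63


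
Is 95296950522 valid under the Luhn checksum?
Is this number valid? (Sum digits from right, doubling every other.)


Luhn sum = 52
52 mod 10 = 2

Invalid (Luhn sum mod 10 = 2)


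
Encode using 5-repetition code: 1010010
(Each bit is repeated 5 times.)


Each bit -> 5 copies

11111000001111100000000001111100000


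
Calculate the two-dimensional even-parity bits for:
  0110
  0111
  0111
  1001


Row parities: 0110
Column parities: 1111

Row P: 0110, Col P: 1111, Corner: 0


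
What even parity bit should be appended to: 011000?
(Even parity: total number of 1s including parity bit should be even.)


Number of 1s in data: 2
Parity bit: 0

0


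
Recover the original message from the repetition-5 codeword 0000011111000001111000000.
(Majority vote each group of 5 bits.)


Groups: 00000, 11111, 00000, 11110, 00000
Majority votes: 01010

01010


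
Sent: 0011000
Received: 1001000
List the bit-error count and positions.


XOR: 1010000

2 error(s) at position(s): 0, 2


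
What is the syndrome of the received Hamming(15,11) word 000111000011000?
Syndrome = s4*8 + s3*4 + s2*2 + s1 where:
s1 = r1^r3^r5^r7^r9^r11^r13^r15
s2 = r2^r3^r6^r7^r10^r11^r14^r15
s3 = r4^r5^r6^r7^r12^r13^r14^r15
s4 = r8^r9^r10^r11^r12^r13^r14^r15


s1=0, s2=0, s3=0, s4=0

Syndrome = 0 (no error)


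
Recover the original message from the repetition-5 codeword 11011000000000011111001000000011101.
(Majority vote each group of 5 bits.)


Groups: 11011, 00000, 00000, 11111, 00100, 00000, 11101
Majority votes: 1001001

1001001


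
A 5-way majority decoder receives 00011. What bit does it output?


Ones: 2 out of 5
Threshold: 3

0 (2/5 voted 1)


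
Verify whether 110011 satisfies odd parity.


Number of 1s: 4

No, parity error (4 ones)


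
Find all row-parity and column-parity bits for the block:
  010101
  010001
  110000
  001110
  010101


Row parities: 10011
Column parities: 101111

Row P: 10011, Col P: 101111, Corner: 1


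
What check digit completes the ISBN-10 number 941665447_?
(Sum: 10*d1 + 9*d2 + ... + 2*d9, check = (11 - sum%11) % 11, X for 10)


Weighted sum: 279
279 mod 11 = 4

Check digit: 7


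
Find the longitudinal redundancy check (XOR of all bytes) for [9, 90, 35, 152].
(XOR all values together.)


XOR chain: 9 ^ 90 ^ 35 ^ 152 = 232

232


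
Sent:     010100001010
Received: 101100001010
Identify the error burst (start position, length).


XOR: 111000000000

Burst at position 0, length 3


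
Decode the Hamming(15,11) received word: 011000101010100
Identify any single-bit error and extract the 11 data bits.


Syndrome = 9: error at position 9

Data: 10010010100 (corrected bit 9)


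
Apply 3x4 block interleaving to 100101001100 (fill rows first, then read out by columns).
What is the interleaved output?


Matrix:
  1001
  0100
  1100
Read columns: 101011000100

101011000100


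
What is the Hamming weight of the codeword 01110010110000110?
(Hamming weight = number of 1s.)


Counting 1s in 01110010110000110

8


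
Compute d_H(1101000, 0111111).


XOR: 1010111
Count of 1s: 5

5


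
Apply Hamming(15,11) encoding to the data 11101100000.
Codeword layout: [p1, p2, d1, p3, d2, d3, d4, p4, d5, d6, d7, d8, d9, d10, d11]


Parity bits: p1=1, p2=1, p3=0, p4=0

111011001100000


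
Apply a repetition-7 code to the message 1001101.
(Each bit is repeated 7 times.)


Each bit -> 7 copies

1111111000000000000001111111111111100000001111111


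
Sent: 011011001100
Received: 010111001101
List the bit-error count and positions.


XOR: 001100000001

3 error(s) at position(s): 2, 3, 11


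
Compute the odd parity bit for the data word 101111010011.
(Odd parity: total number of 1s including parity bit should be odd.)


Number of 1s in data: 8
Parity bit: 1

1


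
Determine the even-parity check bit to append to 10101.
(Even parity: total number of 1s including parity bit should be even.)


Number of 1s in data: 3
Parity bit: 1

1


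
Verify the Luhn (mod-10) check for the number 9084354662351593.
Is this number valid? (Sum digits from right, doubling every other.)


Luhn sum = 80
80 mod 10 = 0

Valid (Luhn sum mod 10 = 0)


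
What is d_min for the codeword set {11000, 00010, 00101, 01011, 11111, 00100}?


Comparing all pairs, minimum distance: 1
Can detect 0 errors, correct 0 errors

1


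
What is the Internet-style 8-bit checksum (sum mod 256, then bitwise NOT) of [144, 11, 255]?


Sum = 410 mod 256 = 154
Complement = 101

101


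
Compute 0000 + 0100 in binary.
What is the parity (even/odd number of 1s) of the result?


0000 = 0
0100 = 4
Sum = 4 = 100
1s count = 1

odd parity (1 ones in 100)


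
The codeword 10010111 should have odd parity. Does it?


Number of 1s: 5

Yes, parity is correct (5 ones)


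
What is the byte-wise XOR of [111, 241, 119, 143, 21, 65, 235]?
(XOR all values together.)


XOR chain: 111 ^ 241 ^ 119 ^ 143 ^ 21 ^ 65 ^ 235 = 217

217


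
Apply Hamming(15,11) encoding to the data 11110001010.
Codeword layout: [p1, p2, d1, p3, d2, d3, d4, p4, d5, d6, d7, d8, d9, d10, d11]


Parity bits: p1=1, p2=0, p3=1, p4=0

101111100001010


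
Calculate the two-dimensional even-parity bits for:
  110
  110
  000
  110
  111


Row parities: 00001
Column parities: 001

Row P: 00001, Col P: 001, Corner: 1


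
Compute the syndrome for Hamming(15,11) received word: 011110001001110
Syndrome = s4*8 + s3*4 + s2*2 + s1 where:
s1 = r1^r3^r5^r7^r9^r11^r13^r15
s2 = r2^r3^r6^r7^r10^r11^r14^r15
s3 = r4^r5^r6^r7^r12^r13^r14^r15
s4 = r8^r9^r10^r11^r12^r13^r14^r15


s1=0, s2=1, s3=1, s4=0

Syndrome = 6 (error at position 6)


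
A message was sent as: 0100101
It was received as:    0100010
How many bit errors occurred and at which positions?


XOR: 0000111

3 error(s) at position(s): 4, 5, 6


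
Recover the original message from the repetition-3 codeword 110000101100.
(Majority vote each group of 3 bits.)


Groups: 110, 000, 101, 100
Majority votes: 1010

1010


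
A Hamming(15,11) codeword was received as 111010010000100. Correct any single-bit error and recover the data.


Syndrome = 0: no error detected

Data: 11000000100 (no errors)


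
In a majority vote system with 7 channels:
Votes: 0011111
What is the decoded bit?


Ones: 5 out of 7
Threshold: 4

1 (5/7 voted 1)


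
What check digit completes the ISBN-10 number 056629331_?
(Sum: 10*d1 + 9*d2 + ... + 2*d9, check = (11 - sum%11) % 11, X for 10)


Weighted sum: 215
215 mod 11 = 6

Check digit: 5


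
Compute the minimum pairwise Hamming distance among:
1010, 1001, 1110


Comparing all pairs, minimum distance: 1
Can detect 0 errors, correct 0 errors

1


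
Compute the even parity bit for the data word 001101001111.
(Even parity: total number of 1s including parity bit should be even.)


Number of 1s in data: 7
Parity bit: 1

1


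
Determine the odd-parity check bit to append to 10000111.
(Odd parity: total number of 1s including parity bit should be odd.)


Number of 1s in data: 4
Parity bit: 1

1


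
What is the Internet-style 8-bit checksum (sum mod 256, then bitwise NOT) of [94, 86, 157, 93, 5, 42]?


Sum = 477 mod 256 = 221
Complement = 34

34


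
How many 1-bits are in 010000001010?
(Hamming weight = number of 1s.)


Counting 1s in 010000001010

3


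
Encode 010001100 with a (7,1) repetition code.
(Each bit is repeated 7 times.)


Each bit -> 7 copies

000000011111110000000000000000000001111111111111100000000000000


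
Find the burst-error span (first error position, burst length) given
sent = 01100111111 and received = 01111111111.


XOR: 00011000000

Burst at position 3, length 2


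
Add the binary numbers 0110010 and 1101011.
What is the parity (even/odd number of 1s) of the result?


0110010 = 50
1101011 = 107
Sum = 157 = 10011101
1s count = 5

odd parity (5 ones in 10011101)


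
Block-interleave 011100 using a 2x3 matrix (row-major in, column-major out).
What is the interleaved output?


Matrix:
  011
  100
Read columns: 011010

011010


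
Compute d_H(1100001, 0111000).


XOR: 1011001
Count of 1s: 4

4


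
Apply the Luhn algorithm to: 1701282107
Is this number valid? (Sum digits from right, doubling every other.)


Luhn sum = 34
34 mod 10 = 4

Invalid (Luhn sum mod 10 = 4)


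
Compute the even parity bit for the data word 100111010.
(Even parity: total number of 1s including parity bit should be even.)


Number of 1s in data: 5
Parity bit: 1

1


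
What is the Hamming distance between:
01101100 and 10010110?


XOR: 11111010
Count of 1s: 6

6


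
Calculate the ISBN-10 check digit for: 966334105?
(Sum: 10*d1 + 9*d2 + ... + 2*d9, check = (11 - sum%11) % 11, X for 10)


Weighted sum: 265
265 mod 11 = 1

Check digit: X


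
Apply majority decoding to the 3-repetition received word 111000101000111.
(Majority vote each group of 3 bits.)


Groups: 111, 000, 101, 000, 111
Majority votes: 10101

10101


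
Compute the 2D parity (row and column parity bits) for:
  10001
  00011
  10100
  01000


Row parities: 0001
Column parities: 01110

Row P: 0001, Col P: 01110, Corner: 1


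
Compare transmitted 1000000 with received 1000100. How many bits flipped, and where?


XOR: 0000100

1 error(s) at position(s): 4


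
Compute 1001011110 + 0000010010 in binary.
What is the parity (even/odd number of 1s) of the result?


1001011110 = 606
0000010010 = 18
Sum = 624 = 1001110000
1s count = 4

even parity (4 ones in 1001110000)


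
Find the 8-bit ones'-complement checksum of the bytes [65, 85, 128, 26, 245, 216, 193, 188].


Sum = 1146 mod 256 = 122
Complement = 133

133


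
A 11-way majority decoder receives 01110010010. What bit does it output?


Ones: 5 out of 11
Threshold: 6

0 (5/11 voted 1)


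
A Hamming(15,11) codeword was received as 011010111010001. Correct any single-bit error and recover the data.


Syndrome = 6: error at position 6

Data: 11111010001 (corrected bit 6)


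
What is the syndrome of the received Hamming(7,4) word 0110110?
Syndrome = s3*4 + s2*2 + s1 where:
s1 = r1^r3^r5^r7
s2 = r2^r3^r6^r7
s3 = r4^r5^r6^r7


s1=0, s2=1, s3=0

Syndrome = 2 (error at position 2)


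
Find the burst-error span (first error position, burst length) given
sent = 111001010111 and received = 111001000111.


XOR: 000000010000

Burst at position 7, length 1


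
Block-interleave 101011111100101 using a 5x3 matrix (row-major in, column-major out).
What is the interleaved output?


Matrix:
  101
  011
  111
  100
  101
Read columns: 101110110011101

101110110011101


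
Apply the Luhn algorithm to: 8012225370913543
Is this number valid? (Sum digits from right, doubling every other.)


Luhn sum = 58
58 mod 10 = 8

Invalid (Luhn sum mod 10 = 8)


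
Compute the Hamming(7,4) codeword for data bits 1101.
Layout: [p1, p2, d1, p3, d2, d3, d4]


Parity bits: p1=1, p2=0, p3=0

1010101


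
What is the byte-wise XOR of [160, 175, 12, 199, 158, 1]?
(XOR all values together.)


XOR chain: 160 ^ 175 ^ 12 ^ 199 ^ 158 ^ 1 = 91

91


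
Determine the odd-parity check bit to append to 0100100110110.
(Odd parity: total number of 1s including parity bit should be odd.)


Number of 1s in data: 6
Parity bit: 1

1


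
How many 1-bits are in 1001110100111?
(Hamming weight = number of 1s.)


Counting 1s in 1001110100111

8


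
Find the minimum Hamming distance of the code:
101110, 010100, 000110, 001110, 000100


Comparing all pairs, minimum distance: 1
Can detect 0 errors, correct 0 errors

1


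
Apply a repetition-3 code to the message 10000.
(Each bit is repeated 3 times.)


Each bit -> 3 copies

111000000000000


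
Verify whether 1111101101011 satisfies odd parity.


Number of 1s: 10

No, parity error (10 ones)


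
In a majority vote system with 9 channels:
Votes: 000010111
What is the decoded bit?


Ones: 4 out of 9
Threshold: 5

0 (4/9 voted 1)


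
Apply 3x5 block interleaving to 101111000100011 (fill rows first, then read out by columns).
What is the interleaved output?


Matrix:
  10111
  10001
  00011
Read columns: 110000100101111

110000100101111


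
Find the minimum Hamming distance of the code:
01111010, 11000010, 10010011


Comparing all pairs, minimum distance: 3
Can detect 2 errors, correct 1 errors

3


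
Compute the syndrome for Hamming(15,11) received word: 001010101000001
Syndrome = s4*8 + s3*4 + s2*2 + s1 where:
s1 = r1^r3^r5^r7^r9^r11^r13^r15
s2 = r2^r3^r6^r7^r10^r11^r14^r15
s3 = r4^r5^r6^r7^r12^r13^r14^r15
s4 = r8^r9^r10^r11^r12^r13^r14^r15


s1=1, s2=1, s3=1, s4=0

Syndrome = 7 (error at position 7)


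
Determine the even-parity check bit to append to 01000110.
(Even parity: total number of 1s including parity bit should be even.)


Number of 1s in data: 3
Parity bit: 1

1


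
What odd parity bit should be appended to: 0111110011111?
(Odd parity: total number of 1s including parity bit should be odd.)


Number of 1s in data: 10
Parity bit: 1

1


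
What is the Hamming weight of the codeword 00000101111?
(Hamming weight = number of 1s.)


Counting 1s in 00000101111

5


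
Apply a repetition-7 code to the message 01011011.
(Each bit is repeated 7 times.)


Each bit -> 7 copies

00000001111111000000011111111111111000000011111111111111


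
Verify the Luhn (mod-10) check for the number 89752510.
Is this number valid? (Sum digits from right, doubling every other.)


Luhn sum = 37
37 mod 10 = 7

Invalid (Luhn sum mod 10 = 7)


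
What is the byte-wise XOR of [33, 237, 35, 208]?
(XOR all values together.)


XOR chain: 33 ^ 237 ^ 35 ^ 208 = 63

63


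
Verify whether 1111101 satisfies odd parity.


Number of 1s: 6

No, parity error (6 ones)


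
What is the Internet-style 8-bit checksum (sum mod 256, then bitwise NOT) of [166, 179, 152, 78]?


Sum = 575 mod 256 = 63
Complement = 192

192


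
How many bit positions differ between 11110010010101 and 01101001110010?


XOR: 10011011100111
Count of 1s: 9

9


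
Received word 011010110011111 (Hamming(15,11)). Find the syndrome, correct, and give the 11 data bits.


Syndrome = 0: no error detected

Data: 11010011111 (no errors)


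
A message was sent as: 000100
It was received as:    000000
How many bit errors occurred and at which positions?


XOR: 000100

1 error(s) at position(s): 3


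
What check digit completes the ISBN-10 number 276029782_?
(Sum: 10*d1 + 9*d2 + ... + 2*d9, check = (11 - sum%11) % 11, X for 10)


Weighted sum: 244
244 mod 11 = 2

Check digit: 9


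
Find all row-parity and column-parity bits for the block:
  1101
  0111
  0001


Row parities: 111
Column parities: 1011

Row P: 111, Col P: 1011, Corner: 1


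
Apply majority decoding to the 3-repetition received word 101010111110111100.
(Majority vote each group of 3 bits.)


Groups: 101, 010, 111, 110, 111, 100
Majority votes: 101110

101110


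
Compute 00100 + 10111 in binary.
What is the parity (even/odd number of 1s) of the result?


00100 = 4
10111 = 23
Sum = 27 = 11011
1s count = 4

even parity (4 ones in 11011)


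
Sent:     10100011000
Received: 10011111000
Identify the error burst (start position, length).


XOR: 00111100000

Burst at position 2, length 4


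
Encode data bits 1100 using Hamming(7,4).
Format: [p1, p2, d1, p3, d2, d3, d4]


Parity bits: p1=0, p2=1, p3=1

0111100


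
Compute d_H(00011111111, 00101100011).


XOR: 00110011100
Count of 1s: 5

5


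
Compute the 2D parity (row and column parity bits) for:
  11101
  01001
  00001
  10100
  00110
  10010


Row parities: 001000
Column parities: 10101

Row P: 001000, Col P: 10101, Corner: 1


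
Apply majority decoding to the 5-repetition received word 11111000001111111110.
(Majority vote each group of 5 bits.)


Groups: 11111, 00000, 11111, 11110
Majority votes: 1011

1011


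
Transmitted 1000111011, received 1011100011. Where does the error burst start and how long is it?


XOR: 0011011000

Burst at position 2, length 5


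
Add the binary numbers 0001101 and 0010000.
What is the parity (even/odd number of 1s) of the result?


0001101 = 13
0010000 = 16
Sum = 29 = 11101
1s count = 4

even parity (4 ones in 11101)


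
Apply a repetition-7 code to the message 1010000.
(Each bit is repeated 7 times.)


Each bit -> 7 copies

1111111000000011111110000000000000000000000000000


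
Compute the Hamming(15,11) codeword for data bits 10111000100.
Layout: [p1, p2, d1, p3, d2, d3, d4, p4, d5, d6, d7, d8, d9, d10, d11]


Parity bits: p1=0, p2=1, p3=1, p4=0

011101101000100


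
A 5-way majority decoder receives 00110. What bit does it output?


Ones: 2 out of 5
Threshold: 3

0 (2/5 voted 1)


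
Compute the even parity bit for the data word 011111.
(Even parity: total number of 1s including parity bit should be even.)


Number of 1s in data: 5
Parity bit: 1

1


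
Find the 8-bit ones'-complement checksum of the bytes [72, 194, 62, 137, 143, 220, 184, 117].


Sum = 1129 mod 256 = 105
Complement = 150

150


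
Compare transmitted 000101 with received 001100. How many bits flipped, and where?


XOR: 001001

2 error(s) at position(s): 2, 5


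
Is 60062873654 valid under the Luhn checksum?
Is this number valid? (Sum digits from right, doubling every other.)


Luhn sum = 42
42 mod 10 = 2

Invalid (Luhn sum mod 10 = 2)


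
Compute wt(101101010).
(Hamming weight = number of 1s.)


Counting 1s in 101101010

5


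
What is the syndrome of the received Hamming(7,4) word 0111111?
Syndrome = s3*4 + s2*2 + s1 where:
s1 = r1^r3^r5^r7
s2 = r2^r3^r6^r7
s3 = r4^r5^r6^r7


s1=1, s2=0, s3=0

Syndrome = 1 (error at position 1)


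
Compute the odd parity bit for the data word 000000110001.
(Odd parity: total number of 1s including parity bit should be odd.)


Number of 1s in data: 3
Parity bit: 0

0


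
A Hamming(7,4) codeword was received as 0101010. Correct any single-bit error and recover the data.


Syndrome = 0: no error detected

Data: 0010 (no errors)


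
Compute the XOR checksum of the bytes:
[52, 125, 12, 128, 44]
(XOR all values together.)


XOR chain: 52 ^ 125 ^ 12 ^ 128 ^ 44 = 233

233


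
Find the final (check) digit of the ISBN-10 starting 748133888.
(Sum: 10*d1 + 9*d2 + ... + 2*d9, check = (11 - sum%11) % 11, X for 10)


Weighted sum: 282
282 mod 11 = 7

Check digit: 4


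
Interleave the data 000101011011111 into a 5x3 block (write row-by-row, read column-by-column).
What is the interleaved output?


Matrix:
  000
  101
  011
  011
  111
Read columns: 010010011101111

010010011101111


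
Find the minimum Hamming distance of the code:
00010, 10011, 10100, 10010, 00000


Comparing all pairs, minimum distance: 1
Can detect 0 errors, correct 0 errors

1


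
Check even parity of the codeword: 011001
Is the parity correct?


Number of 1s: 3

No, parity error (3 ones)


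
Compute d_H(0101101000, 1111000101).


XOR: 1010101101
Count of 1s: 6

6


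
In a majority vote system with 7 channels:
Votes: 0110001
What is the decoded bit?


Ones: 3 out of 7
Threshold: 4

0 (3/7 voted 1)


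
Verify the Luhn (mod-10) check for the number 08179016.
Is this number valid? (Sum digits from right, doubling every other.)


Luhn sum = 34
34 mod 10 = 4

Invalid (Luhn sum mod 10 = 4)


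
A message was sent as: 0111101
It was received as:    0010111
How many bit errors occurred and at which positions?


XOR: 0101010

3 error(s) at position(s): 1, 3, 5


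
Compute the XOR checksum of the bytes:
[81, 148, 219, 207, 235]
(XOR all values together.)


XOR chain: 81 ^ 148 ^ 219 ^ 207 ^ 235 = 58

58


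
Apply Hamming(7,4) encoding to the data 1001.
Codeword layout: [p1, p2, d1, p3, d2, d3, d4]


Parity bits: p1=0, p2=0, p3=1

0011001


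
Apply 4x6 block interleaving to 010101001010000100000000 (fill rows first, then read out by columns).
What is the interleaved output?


Matrix:
  010101
  001010
  000100
  000000
Read columns: 000010000100101001001000

000010000100101001001000


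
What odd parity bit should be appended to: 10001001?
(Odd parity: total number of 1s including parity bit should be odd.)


Number of 1s in data: 3
Parity bit: 0

0


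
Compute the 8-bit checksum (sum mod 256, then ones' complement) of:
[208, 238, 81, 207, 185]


Sum = 919 mod 256 = 151
Complement = 104

104


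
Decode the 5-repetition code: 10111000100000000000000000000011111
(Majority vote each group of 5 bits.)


Groups: 10111, 00010, 00000, 00000, 00000, 00000, 11111
Majority votes: 1000001

1000001


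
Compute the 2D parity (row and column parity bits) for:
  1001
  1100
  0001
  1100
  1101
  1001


Row parities: 001010
Column parities: 1100

Row P: 001010, Col P: 1100, Corner: 0


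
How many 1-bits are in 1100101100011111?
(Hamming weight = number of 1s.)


Counting 1s in 1100101100011111

10


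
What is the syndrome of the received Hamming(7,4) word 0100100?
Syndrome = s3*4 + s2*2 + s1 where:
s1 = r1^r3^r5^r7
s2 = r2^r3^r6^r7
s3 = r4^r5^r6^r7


s1=1, s2=1, s3=1

Syndrome = 7 (error at position 7)


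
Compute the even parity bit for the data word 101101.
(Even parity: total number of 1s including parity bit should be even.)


Number of 1s in data: 4
Parity bit: 0

0


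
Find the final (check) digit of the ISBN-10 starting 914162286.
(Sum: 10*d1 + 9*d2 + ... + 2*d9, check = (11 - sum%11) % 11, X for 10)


Weighted sum: 228
228 mod 11 = 8

Check digit: 3


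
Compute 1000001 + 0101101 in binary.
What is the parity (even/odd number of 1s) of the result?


1000001 = 65
0101101 = 45
Sum = 110 = 1101110
1s count = 5

odd parity (5 ones in 1101110)


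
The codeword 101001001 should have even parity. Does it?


Number of 1s: 4

Yes, parity is correct (4 ones)


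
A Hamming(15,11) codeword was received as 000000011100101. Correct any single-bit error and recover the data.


Syndrome = 9: error at position 9

Data: 00000100101 (corrected bit 9)


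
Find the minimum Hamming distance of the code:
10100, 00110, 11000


Comparing all pairs, minimum distance: 2
Can detect 1 errors, correct 0 errors

2


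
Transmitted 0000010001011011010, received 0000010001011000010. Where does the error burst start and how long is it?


XOR: 0000000000000011000

Burst at position 14, length 2


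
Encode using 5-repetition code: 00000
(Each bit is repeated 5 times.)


Each bit -> 5 copies

0000000000000000000000000


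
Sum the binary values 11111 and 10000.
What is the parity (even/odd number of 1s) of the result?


11111 = 31
10000 = 16
Sum = 47 = 101111
1s count = 5

odd parity (5 ones in 101111)


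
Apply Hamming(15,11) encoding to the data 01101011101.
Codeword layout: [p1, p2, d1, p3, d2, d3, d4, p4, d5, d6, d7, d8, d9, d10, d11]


Parity bits: p1=1, p2=1, p3=1, p4=1

110111011011101


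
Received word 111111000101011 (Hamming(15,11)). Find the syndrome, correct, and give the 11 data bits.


Syndrome = 0: no error detected

Data: 11100101011 (no errors)


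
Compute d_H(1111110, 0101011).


XOR: 1010101
Count of 1s: 4

4


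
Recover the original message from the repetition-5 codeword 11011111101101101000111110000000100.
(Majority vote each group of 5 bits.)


Groups: 11011, 11110, 11011, 01000, 11111, 00000, 00100
Majority votes: 1110100

1110100


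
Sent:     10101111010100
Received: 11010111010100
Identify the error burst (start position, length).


XOR: 01111000000000

Burst at position 1, length 4


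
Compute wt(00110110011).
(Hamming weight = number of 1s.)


Counting 1s in 00110110011

6


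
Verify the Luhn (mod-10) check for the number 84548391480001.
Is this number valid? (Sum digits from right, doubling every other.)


Luhn sum = 53
53 mod 10 = 3

Invalid (Luhn sum mod 10 = 3)


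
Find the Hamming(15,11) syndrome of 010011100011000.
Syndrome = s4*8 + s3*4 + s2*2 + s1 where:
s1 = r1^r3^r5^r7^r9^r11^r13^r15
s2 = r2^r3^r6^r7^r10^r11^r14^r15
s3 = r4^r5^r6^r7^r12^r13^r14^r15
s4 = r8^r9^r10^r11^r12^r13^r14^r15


s1=1, s2=0, s3=0, s4=0

Syndrome = 1 (error at position 1)


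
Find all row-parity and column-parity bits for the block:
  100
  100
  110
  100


Row parities: 1101
Column parities: 010

Row P: 1101, Col P: 010, Corner: 1


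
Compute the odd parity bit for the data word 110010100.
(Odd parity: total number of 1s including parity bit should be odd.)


Number of 1s in data: 4
Parity bit: 1

1


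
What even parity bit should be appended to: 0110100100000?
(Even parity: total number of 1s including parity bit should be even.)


Number of 1s in data: 4
Parity bit: 0

0


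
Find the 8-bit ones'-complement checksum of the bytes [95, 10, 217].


Sum = 322 mod 256 = 66
Complement = 189

189


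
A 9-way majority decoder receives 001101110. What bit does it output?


Ones: 5 out of 9
Threshold: 5

1 (5/9 voted 1)


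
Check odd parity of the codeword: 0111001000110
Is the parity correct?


Number of 1s: 6

No, parity error (6 ones)


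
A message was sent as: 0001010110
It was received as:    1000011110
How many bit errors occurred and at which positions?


XOR: 1001001000

3 error(s) at position(s): 0, 3, 6


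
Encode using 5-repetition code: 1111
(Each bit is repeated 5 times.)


Each bit -> 5 copies

11111111111111111111


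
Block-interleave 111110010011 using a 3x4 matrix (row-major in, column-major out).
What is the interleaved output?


Matrix:
  1111
  1001
  0011
Read columns: 110100101111

110100101111


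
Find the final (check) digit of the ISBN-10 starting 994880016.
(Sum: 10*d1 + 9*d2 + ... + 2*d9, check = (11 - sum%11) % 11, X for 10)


Weighted sum: 322
322 mod 11 = 3

Check digit: 8


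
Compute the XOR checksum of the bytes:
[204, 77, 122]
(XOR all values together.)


XOR chain: 204 ^ 77 ^ 122 = 251

251


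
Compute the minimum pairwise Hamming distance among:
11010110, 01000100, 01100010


Comparing all pairs, minimum distance: 3
Can detect 2 errors, correct 1 errors

3


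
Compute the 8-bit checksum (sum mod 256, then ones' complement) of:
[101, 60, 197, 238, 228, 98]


Sum = 922 mod 256 = 154
Complement = 101

101


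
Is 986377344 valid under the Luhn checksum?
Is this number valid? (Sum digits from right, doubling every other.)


Luhn sum = 55
55 mod 10 = 5

Invalid (Luhn sum mod 10 = 5)


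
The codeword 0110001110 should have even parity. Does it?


Number of 1s: 5

No, parity error (5 ones)


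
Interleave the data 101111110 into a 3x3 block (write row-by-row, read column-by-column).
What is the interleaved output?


Matrix:
  101
  111
  110
Read columns: 111011110

111011110
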